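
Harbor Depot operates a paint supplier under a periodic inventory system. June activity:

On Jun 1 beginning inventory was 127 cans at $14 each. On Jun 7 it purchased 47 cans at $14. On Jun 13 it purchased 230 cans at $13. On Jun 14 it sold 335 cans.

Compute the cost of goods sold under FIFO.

Jun 14, 335 sold [FIFO — oldest first]: 127 @ $14 + 47 @ $14 + 161 @ $13 = $4,529
Ending inventory: 69 @ $13 = $897
Check: goods available $5,426 = COGS $4,529 + ending $897

COGS = $4,529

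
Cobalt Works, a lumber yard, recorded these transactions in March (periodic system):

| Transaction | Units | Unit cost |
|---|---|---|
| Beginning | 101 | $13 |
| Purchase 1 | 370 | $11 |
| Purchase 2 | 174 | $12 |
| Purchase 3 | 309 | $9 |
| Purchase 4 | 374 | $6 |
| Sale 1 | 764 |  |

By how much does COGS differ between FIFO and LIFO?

$2,545

FIFO COGS: 101 @ $13 + 370 @ $11 + 174 @ $12 + 119 @ $9 = $8,542
LIFO COGS: 374 @ $6 + 309 @ $9 + 81 @ $12 = $5,997
Difference = |$8,542 − $5,997| = $2,545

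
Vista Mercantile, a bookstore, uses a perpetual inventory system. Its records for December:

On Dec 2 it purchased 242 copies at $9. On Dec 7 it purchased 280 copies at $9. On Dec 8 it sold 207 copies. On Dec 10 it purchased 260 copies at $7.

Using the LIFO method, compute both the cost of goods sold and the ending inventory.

COGS = $1,863; ending inventory = $4,655

Dec 8, 207 sold [LIFO — newest first]: 207 @ $9 = $1,863
Ending inventory: 242 @ $9 + 73 @ $9 + 260 @ $7 = $4,655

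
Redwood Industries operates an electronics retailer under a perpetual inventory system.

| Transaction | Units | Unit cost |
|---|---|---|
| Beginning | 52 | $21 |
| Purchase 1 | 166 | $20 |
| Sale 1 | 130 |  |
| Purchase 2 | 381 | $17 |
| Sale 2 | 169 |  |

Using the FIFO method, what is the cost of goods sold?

Sale 1 (130) [FIFO — oldest first]: 52 @ $21 + 78 @ $20 = $2,652
Sale 2 (169) [FIFO — oldest first]: 88 @ $20 + 81 @ $17 = $3,137
Total COGS = $2,652 + $3,137 = $5,789
Ending inventory: 300 @ $17 = $5,100

COGS = $5,789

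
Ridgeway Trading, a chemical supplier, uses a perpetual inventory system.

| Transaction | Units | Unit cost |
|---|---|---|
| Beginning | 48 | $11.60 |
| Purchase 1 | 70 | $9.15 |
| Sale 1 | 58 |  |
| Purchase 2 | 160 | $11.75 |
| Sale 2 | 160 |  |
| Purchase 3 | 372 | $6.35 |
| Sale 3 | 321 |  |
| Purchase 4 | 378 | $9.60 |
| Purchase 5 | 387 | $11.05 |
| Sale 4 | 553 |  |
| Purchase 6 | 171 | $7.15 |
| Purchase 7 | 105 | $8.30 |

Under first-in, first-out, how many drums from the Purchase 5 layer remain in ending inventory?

Sale 1 (58) [FIFO — oldest first]: 48 @ $11.60 + 10 @ $9.15 = $648.30
Sale 2 (160) [FIFO — oldest first]: 60 @ $9.15 + 100 @ $11.75 = $1,724.00
Sale 3 (321) [FIFO — oldest first]: 60 @ $11.75 + 261 @ $6.35 = $2,362.35
Sale 4 (553) [FIFO — oldest first]: 111 @ $6.35 + 378 @ $9.60 + 64 @ $11.05 = $5,040.85
Total COGS = $648.30 + $1,724.00 + $2,362.35 + $5,040.85 = $9,775.50
Ending inventory: 323 @ $11.05 + 171 @ $7.15 + 105 @ $8.30 = $5,663.30
Check: goods available $15,438.80 = COGS $9,775.50 + ending $5,663.30

323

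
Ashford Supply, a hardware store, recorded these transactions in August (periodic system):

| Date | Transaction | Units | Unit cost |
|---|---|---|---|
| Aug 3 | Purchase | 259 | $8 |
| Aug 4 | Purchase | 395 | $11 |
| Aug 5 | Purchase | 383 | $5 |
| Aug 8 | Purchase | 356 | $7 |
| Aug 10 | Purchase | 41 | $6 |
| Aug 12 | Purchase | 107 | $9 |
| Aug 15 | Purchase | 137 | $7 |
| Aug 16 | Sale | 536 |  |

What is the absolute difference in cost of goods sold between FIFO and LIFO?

$1,194

FIFO COGS: 259 @ $8 + 277 @ $11 = $5,119
LIFO COGS: 137 @ $7 + 107 @ $9 + 41 @ $6 + 251 @ $7 = $3,925
Difference = |$5,119 − $3,925| = $1,194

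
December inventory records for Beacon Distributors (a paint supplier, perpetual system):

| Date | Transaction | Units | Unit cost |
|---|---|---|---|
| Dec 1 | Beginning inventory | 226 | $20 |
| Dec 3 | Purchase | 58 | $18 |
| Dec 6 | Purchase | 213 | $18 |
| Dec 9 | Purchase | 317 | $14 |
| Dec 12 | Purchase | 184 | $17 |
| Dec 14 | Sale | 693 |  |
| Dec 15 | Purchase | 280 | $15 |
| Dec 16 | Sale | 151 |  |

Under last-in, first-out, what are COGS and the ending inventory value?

Dec 14, 693 sold [LIFO — newest first]: 184 @ $17 + 317 @ $14 + 192 @ $18 = $11,022
Dec 16, 151 sold [LIFO — newest first]: 151 @ $15 = $2,265
Total COGS = $11,022 + $2,265 = $13,287
Ending inventory: 226 @ $20 + 58 @ $18 + 21 @ $18 + 129 @ $15 = $7,877
Check: goods available $21,164 = COGS $13,287 + ending $7,877

COGS = $13,287; ending inventory = $7,877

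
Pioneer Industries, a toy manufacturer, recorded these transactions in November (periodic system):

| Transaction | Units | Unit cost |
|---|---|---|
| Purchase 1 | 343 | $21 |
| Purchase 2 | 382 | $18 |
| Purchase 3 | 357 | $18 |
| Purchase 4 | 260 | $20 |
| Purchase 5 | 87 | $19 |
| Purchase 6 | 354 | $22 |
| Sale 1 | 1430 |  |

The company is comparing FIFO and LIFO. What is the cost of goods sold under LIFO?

COGS = $27,763

FIFO COGS: 343 @ $21 + 382 @ $18 + 357 @ $18 + 260 @ $20 + 87 @ $19 + 1 @ $22 = $27,380
LIFO COGS: 354 @ $22 + 87 @ $19 + 260 @ $20 + 357 @ $18 + 372 @ $18 = $27,763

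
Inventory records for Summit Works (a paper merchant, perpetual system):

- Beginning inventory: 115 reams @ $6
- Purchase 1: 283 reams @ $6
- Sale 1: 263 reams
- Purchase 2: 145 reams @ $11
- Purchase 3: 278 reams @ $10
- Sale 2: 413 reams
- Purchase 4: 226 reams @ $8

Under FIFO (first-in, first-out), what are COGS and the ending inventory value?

Sale 1 (263) [FIFO — oldest first]: 115 @ $6 + 148 @ $6 = $1,578
Sale 2 (413) [FIFO — oldest first]: 135 @ $6 + 145 @ $11 + 133 @ $10 = $3,735
Total COGS = $1,578 + $3,735 = $5,313
Ending inventory: 145 @ $10 + 226 @ $8 = $3,258

COGS = $5,313; ending inventory = $3,258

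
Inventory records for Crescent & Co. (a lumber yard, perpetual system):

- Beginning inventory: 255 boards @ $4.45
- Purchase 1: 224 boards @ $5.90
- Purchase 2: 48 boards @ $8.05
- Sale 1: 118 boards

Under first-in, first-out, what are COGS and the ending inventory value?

COGS = $525.10; ending inventory = $2,317.65

Sale 1 (118) [FIFO — oldest first]: 118 @ $4.45 = $525.10
Ending inventory: 137 @ $4.45 + 224 @ $5.90 + 48 @ $8.05 = $2,317.65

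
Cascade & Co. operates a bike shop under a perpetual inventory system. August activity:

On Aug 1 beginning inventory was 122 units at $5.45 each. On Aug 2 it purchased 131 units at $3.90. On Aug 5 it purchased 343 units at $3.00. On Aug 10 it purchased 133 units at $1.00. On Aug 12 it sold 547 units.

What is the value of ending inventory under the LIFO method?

Aug 12, 547 sold [LIFO — newest first]: 133 @ $1.00 + 343 @ $3.00 + 71 @ $3.90 = $1,438.90
Ending inventory: 122 @ $5.45 + 60 @ $3.90 = $898.90
Check: goods available $2,337.80 = COGS $1,438.90 + ending $898.90

Ending inventory = $898.90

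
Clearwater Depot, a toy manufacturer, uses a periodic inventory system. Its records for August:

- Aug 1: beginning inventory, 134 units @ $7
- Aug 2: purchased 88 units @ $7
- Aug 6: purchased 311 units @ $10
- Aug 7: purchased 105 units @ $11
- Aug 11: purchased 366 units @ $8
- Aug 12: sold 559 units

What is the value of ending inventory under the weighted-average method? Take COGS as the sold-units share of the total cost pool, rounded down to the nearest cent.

Aug 12, sell 559: 559/1004 × $8,747.00 → $4,870.09
Ending inventory (cost pool remaining) = $3,876.91

Ending inventory = $3,876.91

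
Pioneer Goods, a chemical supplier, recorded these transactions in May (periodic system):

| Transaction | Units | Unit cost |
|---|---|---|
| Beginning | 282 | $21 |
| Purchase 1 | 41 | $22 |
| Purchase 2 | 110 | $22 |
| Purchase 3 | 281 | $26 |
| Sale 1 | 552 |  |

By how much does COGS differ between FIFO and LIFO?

FIFO COGS: 282 @ $21 + 41 @ $22 + 110 @ $22 + 119 @ $26 = $12,338
LIFO COGS: 281 @ $26 + 110 @ $22 + 41 @ $22 + 120 @ $21 = $13,148
Difference = |$12,338 − $13,148| = $810

$810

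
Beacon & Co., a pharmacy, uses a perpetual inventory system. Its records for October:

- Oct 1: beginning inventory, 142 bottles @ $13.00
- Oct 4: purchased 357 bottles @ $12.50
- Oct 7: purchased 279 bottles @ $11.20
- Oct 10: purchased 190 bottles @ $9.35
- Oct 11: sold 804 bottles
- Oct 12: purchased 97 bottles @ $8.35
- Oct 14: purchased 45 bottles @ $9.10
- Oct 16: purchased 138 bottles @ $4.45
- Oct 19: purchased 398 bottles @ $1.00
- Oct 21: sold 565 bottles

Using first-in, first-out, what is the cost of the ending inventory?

Ending inventory = $277.00

Oct 11, 804 sold [FIFO — oldest first]: 142 @ $13.00 + 357 @ $12.50 + 279 @ $11.20 + 26 @ $9.35 = $9,676.40
Oct 21, 565 sold [FIFO — oldest first]: 164 @ $9.35 + 97 @ $8.35 + 45 @ $9.10 + 138 @ $4.45 + 121 @ $1.00 = $3,487.95
Total COGS = $9,676.40 + $3,487.95 = $13,164.35
Ending inventory: 277 @ $1.00 = $277.00
Check: goods available $13,441.35 = COGS $13,164.35 + ending $277.00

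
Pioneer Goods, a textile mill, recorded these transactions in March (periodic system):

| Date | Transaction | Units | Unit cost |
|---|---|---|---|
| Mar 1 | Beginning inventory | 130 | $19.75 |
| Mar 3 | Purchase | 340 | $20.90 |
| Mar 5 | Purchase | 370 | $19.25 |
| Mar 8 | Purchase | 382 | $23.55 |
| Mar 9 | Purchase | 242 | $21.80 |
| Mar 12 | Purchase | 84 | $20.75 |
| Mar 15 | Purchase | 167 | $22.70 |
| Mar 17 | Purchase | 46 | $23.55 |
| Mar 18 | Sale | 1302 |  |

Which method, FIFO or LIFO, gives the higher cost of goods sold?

FIFO COGS: 130 @ $19.75 + 340 @ $20.90 + 370 @ $19.25 + 382 @ $23.55 + 80 @ $21.80 = $27,536.10
LIFO COGS: 46 @ $23.55 + 167 @ $22.70 + 84 @ $20.75 + 242 @ $21.80 + 382 @ $23.55 + 370 @ $19.25 + 11 @ $20.90 = $28,241.30

LIFO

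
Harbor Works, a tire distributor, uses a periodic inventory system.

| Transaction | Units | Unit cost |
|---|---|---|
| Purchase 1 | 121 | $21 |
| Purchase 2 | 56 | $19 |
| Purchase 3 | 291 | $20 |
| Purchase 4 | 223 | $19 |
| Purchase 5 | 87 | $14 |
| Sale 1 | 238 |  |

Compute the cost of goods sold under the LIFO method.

Sale 1 (238) [LIFO — newest first]: 87 @ $14 + 151 @ $19 = $4,087
Ending inventory: 121 @ $21 + 56 @ $19 + 291 @ $20 + 72 @ $19 = $10,793

COGS = $4,087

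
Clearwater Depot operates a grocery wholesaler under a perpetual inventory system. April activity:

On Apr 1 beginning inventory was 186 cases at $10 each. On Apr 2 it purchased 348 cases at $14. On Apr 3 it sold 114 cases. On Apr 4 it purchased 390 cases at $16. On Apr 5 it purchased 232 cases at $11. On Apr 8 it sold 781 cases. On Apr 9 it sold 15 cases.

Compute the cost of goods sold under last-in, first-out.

Apr 3, 114 sold [LIFO — newest first]: 114 @ $14 = $1,596
Apr 8, 781 sold [LIFO — newest first]: 232 @ $11 + 390 @ $16 + 159 @ $14 = $11,018
Apr 9, 15 sold [LIFO — newest first]: 15 @ $14 = $210
Total COGS = $1,596 + $11,018 + $210 = $12,824
Ending inventory: 186 @ $10 + 60 @ $14 = $2,700

COGS = $12,824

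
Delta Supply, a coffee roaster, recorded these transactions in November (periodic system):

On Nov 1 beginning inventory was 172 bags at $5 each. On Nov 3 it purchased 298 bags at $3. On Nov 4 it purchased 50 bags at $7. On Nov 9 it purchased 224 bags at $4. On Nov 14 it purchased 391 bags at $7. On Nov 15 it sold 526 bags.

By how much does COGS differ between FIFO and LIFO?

$1,149

FIFO COGS: 172 @ $5 + 298 @ $3 + 50 @ $7 + 6 @ $4 = $2,128
LIFO COGS: 391 @ $7 + 135 @ $4 = $3,277
Difference = |$2,128 − $3,277| = $1,149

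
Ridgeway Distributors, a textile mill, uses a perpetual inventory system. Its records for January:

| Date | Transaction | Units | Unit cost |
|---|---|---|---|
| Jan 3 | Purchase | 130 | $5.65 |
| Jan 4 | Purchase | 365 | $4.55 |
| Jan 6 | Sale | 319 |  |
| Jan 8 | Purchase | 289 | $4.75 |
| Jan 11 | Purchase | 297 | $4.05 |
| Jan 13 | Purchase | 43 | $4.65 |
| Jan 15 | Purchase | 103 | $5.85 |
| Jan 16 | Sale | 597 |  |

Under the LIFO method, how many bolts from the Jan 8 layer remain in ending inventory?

135

Jan 6, 319 sold [LIFO — newest first]: 319 @ $4.55 = $1,451.45
Jan 16, 597 sold [LIFO — newest first]: 103 @ $5.85 + 43 @ $4.65 + 297 @ $4.05 + 154 @ $4.75 = $2,736.85
Total COGS = $1,451.45 + $2,736.85 = $4,188.30
Ending inventory: 130 @ $5.65 + 46 @ $4.55 + 135 @ $4.75 = $1,585.05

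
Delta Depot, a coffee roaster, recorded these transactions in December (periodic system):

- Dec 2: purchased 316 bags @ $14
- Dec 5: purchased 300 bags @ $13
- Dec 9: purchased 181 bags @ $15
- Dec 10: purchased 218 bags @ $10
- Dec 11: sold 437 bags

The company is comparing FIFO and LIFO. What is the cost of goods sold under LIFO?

FIFO COGS: 316 @ $14 + 121 @ $13 = $5,997
LIFO COGS: 218 @ $10 + 181 @ $15 + 38 @ $13 = $5,389

COGS = $5,389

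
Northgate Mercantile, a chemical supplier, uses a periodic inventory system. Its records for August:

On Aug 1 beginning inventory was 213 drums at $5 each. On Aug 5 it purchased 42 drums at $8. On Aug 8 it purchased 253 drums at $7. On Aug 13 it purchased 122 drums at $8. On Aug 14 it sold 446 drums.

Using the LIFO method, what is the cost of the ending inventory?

Aug 14, 446 sold [LIFO — newest first]: 122 @ $8 + 253 @ $7 + 42 @ $8 + 29 @ $5 = $3,228
Ending inventory: 184 @ $5 = $920
Check: goods available $4,148 = COGS $3,228 + ending $920

Ending inventory = $920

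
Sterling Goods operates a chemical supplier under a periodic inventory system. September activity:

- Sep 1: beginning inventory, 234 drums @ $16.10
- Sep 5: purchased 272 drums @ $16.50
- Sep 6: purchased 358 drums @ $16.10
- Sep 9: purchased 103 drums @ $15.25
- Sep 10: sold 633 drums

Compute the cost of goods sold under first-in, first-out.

Sep 10, 633 sold [FIFO — oldest first]: 234 @ $16.10 + 272 @ $16.50 + 127 @ $16.10 = $10,300.10
Ending inventory: 231 @ $16.10 + 103 @ $15.25 = $5,289.85
Check: goods available $15,589.95 = COGS $10,300.10 + ending $5,289.85

COGS = $10,300.10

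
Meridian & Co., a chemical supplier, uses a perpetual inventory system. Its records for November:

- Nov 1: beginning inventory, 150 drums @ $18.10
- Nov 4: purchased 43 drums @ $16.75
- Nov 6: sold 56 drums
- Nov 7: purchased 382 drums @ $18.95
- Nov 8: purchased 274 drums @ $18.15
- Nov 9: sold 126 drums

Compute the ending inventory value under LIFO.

Ending inventory = $12,404.80

Nov 6, 56 sold [LIFO — newest first]: 43 @ $16.75 + 13 @ $18.10 = $955.55
Nov 9, 126 sold [LIFO — newest first]: 126 @ $18.15 = $2,286.90
Total COGS = $955.55 + $2,286.90 = $3,242.45
Ending inventory: 137 @ $18.10 + 382 @ $18.95 + 148 @ $18.15 = $12,404.80
Check: goods available $15,647.25 = COGS $3,242.45 + ending $12,404.80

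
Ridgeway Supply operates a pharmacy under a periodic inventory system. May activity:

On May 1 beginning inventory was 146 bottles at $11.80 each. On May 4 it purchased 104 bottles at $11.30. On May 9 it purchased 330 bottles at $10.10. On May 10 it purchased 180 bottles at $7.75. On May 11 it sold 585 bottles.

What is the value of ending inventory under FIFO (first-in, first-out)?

May 11, 585 sold [FIFO — oldest first]: 146 @ $11.80 + 104 @ $11.30 + 330 @ $10.10 + 5 @ $7.75 = $6,269.75
Ending inventory: 175 @ $7.75 = $1,356.25

Ending inventory = $1,356.25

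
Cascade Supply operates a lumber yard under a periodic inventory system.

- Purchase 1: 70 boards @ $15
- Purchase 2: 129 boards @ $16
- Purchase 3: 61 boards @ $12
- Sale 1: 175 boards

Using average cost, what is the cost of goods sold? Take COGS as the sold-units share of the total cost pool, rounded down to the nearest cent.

COGS = $2,588.65

Sale 1, sell 175: 175/260 × $3,846.00 → $2,588.65
Ending inventory (cost pool remaining) = $1,257.35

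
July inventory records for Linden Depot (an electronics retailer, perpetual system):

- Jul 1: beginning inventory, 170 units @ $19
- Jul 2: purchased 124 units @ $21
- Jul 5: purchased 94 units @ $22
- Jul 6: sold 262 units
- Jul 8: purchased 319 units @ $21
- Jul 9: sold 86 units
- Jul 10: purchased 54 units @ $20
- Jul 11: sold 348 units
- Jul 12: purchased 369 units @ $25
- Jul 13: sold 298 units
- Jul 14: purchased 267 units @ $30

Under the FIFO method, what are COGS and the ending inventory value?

COGS = $21,506; ending inventory = $11,410

Jul 6, 262 sold [FIFO — oldest first]: 170 @ $19 + 92 @ $21 = $5,162
Jul 9, 86 sold [FIFO — oldest first]: 32 @ $21 + 54 @ $22 = $1,860
Jul 11, 348 sold [FIFO — oldest first]: 40 @ $22 + 308 @ $21 = $7,348
Jul 13, 298 sold [FIFO — oldest first]: 11 @ $21 + 54 @ $20 + 233 @ $25 = $7,136
Total COGS = $5,162 + $1,860 + $7,348 + $7,136 = $21,506
Ending inventory: 136 @ $25 + 267 @ $30 = $11,410
Check: goods available $32,916 = COGS $21,506 + ending $11,410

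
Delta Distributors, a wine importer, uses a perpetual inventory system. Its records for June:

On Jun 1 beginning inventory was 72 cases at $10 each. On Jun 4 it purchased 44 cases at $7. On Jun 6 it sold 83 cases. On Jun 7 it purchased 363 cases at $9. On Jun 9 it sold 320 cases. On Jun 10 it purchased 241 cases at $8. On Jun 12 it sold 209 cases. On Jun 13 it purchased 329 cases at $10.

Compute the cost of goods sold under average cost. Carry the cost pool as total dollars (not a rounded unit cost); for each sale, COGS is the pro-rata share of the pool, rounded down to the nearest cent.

After Jun 1: 72 on hand, pool $720.00 (≈ $10.0000 each)
After Jun 4: 116 on hand, pool $1,028.00 (≈ $8.8621 each)
Jun 6, sell 83: 83/116 × $1,028.00 → $735.55
After Jun 7: 396 on hand, pool $3,559.45 (≈ $8.9885 each)
Jun 9, sell 320: 320/396 × $3,559.45 → $2,876.32
After Jun 10: 317 on hand, pool $2,611.13 (≈ $8.2370 each)
Jun 12, sell 209: 209/317 × $2,611.13 → $1,721.53
After Jun 13: 437 on hand, pool $4,179.60 (≈ $9.5643 each)
Total COGS = $735.55 + $2,876.32 + $1,721.53 = $5,333.40
Ending inventory (cost pool remaining) = $4,179.60

COGS = $5,333.40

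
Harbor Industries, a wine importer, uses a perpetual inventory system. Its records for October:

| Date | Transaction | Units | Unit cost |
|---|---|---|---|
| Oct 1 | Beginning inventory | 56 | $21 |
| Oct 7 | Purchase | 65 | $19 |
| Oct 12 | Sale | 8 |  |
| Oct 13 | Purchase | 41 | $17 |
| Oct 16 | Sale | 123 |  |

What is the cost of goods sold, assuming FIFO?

COGS = $2,581

Oct 12, 8 sold [FIFO — oldest first]: 8 @ $21 = $168
Oct 16, 123 sold [FIFO — oldest first]: 48 @ $21 + 65 @ $19 + 10 @ $17 = $2,413
Total COGS = $168 + $2,413 = $2,581
Ending inventory: 31 @ $17 = $527
Check: goods available $3,108 = COGS $2,581 + ending $527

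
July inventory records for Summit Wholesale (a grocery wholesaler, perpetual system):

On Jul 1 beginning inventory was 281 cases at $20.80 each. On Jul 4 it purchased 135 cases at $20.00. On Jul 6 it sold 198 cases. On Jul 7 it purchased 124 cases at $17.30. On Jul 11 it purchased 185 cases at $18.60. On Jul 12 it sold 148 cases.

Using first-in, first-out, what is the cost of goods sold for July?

COGS = $7,144.80

Jul 6, 198 sold [FIFO — oldest first]: 198 @ $20.80 = $4,118.40
Jul 12, 148 sold [FIFO — oldest first]: 83 @ $20.80 + 65 @ $20.00 = $3,026.40
Total COGS = $4,118.40 + $3,026.40 = $7,144.80
Ending inventory: 70 @ $20.00 + 124 @ $17.30 + 185 @ $18.60 = $6,986.20
Check: goods available $14,131.00 = COGS $7,144.80 + ending $6,986.20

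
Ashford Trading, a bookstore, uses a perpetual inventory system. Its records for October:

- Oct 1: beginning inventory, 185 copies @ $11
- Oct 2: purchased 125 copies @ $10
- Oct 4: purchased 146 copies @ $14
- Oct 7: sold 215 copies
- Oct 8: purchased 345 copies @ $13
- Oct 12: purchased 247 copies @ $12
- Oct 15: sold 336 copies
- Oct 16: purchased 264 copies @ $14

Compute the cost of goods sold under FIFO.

Oct 7, 215 sold [FIFO — oldest first]: 185 @ $11 + 30 @ $10 = $2,335
Oct 15, 336 sold [FIFO — oldest first]: 95 @ $10 + 146 @ $14 + 95 @ $13 = $4,229
Total COGS = $2,335 + $4,229 = $6,564
Ending inventory: 250 @ $13 + 247 @ $12 + 264 @ $14 = $9,910
Check: goods available $16,474 = COGS $6,564 + ending $9,910

COGS = $6,564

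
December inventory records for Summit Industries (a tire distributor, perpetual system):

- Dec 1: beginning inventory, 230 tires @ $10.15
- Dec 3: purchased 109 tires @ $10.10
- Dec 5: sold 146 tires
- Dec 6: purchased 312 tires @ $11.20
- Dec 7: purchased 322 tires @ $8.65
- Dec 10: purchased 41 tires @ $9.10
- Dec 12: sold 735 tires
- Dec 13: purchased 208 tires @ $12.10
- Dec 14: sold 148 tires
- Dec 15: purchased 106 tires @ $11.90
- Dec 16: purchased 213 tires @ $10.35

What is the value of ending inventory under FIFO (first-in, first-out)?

Ending inventory = $5,801.25

Dec 5, 146 sold [FIFO — oldest first]: 146 @ $10.15 = $1,481.90
Dec 12, 735 sold [FIFO — oldest first]: 84 @ $10.15 + 109 @ $10.10 + 312 @ $11.20 + 230 @ $8.65 = $7,437.40
Dec 14, 148 sold [FIFO — oldest first]: 92 @ $8.65 + 41 @ $9.10 + 15 @ $12.10 = $1,350.40
Total COGS = $1,481.90 + $7,437.40 + $1,350.40 = $10,269.70
Ending inventory: 193 @ $12.10 + 106 @ $11.90 + 213 @ $10.35 = $5,801.25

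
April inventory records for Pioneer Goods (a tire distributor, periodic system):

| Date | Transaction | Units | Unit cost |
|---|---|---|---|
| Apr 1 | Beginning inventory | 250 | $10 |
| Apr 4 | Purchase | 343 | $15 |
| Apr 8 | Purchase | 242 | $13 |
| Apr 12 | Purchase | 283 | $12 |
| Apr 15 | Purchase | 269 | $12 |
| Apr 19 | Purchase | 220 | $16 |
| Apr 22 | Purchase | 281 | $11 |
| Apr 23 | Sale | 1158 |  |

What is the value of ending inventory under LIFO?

Ending inventory = $9,426

Apr 23, 1158 sold [LIFO — newest first]: 281 @ $11 + 220 @ $16 + 269 @ $12 + 283 @ $12 + 105 @ $13 = $14,600
Ending inventory: 250 @ $10 + 343 @ $15 + 137 @ $13 = $9,426
Check: goods available $24,026 = COGS $14,600 + ending $9,426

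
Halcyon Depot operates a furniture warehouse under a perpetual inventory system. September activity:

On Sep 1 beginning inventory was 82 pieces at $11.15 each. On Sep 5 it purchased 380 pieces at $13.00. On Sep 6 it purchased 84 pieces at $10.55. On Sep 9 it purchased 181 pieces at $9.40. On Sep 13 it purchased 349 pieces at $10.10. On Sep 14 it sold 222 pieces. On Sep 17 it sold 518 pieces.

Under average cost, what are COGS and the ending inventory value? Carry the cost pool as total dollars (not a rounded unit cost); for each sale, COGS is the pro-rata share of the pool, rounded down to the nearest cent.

After Sep 1: 82 on hand, pool $914.30 (≈ $11.1500 each)
After Sep 5: 462 on hand, pool $5,854.30 (≈ $12.6716 each)
After Sep 6: 546 on hand, pool $6,740.50 (≈ $12.3452 each)
After Sep 9: 727 on hand, pool $8,441.90 (≈ $11.6120 each)
After Sep 13: 1076 on hand, pool $11,966.80 (≈ $11.1216 each)
Sep 14, sell 222: 222/1076 × $11,966.80 → $2,468.98
Sep 17, sell 518: 518/854 × $9,497.82 → $5,760.97
Total COGS = $2,468.98 + $5,760.97 = $8,229.95
Ending inventory (cost pool remaining) = $3,736.85

COGS = $8,229.95; ending inventory = $3,736.85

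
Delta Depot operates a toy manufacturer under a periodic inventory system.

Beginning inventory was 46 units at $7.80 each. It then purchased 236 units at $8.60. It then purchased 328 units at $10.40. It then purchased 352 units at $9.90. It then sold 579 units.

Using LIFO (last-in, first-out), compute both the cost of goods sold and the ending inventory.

COGS = $5,845.60; ending inventory = $3,438.80

Sale 1 (579) [LIFO — newest first]: 352 @ $9.90 + 227 @ $10.40 = $5,845.60
Ending inventory: 46 @ $7.80 + 236 @ $8.60 + 101 @ $10.40 = $3,438.80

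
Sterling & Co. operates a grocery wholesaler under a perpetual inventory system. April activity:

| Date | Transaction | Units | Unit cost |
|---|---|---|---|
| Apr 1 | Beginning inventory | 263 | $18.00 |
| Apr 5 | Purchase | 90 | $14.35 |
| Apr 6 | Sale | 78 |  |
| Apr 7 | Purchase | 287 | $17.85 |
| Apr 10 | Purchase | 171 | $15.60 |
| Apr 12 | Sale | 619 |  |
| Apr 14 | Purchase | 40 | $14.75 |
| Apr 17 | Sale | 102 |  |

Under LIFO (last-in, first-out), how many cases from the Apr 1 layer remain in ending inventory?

Apr 6, 78 sold [LIFO — newest first]: 78 @ $14.35 = $1,119.30
Apr 12, 619 sold [LIFO — newest first]: 171 @ $15.60 + 287 @ $17.85 + 12 @ $14.35 + 149 @ $18.00 = $10,644.75
Apr 17, 102 sold [LIFO — newest first]: 40 @ $14.75 + 62 @ $18.00 = $1,706.00
Total COGS = $1,119.30 + $10,644.75 + $1,706.00 = $13,470.05
Ending inventory: 52 @ $18.00 = $936.00

52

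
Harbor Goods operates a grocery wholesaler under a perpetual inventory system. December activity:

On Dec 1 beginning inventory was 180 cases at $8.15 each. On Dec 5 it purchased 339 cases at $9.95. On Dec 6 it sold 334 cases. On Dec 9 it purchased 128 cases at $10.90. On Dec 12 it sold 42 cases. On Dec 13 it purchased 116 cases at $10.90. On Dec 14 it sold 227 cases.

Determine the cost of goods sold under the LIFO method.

COGS = $6,195.65

Dec 6, 334 sold [LIFO — newest first]: 334 @ $9.95 = $3,323.30
Dec 12, 42 sold [LIFO — newest first]: 42 @ $10.90 = $457.80
Dec 14, 227 sold [LIFO — newest first]: 116 @ $10.90 + 86 @ $10.90 + 5 @ $9.95 + 20 @ $8.15 = $2,414.55
Total COGS = $3,323.30 + $457.80 + $2,414.55 = $6,195.65
Ending inventory: 160 @ $8.15 = $1,304.00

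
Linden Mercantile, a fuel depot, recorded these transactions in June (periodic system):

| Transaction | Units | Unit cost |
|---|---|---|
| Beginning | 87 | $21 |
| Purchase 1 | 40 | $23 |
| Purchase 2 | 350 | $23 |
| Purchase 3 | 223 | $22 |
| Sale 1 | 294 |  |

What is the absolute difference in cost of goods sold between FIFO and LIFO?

FIFO COGS: 87 @ $21 + 40 @ $23 + 167 @ $23 = $6,588
LIFO COGS: 223 @ $22 + 71 @ $23 = $6,539
Difference = |$6,588 − $6,539| = $49

$49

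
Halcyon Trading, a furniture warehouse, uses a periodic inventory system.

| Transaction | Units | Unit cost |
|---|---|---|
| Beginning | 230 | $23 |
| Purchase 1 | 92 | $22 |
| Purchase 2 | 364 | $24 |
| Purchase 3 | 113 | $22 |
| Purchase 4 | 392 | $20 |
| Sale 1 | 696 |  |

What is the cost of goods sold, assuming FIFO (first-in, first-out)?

COGS = $16,270

Sale 1 (696) [FIFO — oldest first]: 230 @ $23 + 92 @ $22 + 364 @ $24 + 10 @ $22 = $16,270
Ending inventory: 103 @ $22 + 392 @ $20 = $10,106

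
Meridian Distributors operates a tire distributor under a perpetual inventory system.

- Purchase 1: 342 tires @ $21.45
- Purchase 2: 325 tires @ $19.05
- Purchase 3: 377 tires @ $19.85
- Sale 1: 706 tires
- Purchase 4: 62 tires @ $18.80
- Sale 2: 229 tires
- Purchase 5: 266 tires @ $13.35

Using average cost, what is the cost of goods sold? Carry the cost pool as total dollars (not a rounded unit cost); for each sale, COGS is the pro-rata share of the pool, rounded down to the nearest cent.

COGS = $18,769.92

After Purchase 1: 342 on hand, pool $7,335.90 (≈ $21.4500 each)
After Purchase 2: 667 on hand, pool $13,527.15 (≈ $20.2806 each)
After Purchase 3: 1044 on hand, pool $21,010.60 (≈ $20.1251 each)
Sale 1, sell 706: 706/1044 × $21,010.60 → $14,208.31
After Purchase 4: 400 on hand, pool $7,967.89 (≈ $19.9197 each)
Sale 2, sell 229: 229/400 × $7,967.89 → $4,561.61
After Purchase 5: 437 on hand, pool $6,957.38 (≈ $15.9208 each)
Total COGS = $14,208.31 + $4,561.61 = $18,769.92
Ending inventory (cost pool remaining) = $6,957.38
Check: goods available $25,727.30 = COGS $18,769.92 + ending $6,957.38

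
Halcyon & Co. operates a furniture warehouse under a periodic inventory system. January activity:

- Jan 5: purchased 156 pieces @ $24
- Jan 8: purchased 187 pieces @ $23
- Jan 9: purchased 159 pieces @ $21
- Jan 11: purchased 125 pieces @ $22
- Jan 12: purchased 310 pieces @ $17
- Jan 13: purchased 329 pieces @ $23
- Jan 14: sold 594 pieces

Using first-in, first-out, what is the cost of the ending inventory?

Jan 14, 594 sold [FIFO — oldest first]: 156 @ $24 + 187 @ $23 + 159 @ $21 + 92 @ $22 = $13,408
Ending inventory: 33 @ $22 + 310 @ $17 + 329 @ $23 = $13,563

Ending inventory = $13,563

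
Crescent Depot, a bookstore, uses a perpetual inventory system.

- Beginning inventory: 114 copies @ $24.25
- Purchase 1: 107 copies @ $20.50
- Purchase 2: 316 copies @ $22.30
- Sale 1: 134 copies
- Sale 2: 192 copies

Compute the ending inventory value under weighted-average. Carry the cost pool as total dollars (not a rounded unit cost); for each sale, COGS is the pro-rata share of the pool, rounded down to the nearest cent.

After Beginning: 114 on hand, pool $2,764.50 (≈ $24.2500 each)
After Purchase 1: 221 on hand, pool $4,958.00 (≈ $22.4344 each)
After Purchase 2: 537 on hand, pool $12,004.80 (≈ $22.3553 each)
Sale 1, sell 134: 134/537 × $12,004.80 → $2,995.61
Sale 2, sell 192: 192/403 × $9,009.19 → $4,292.21
Total COGS = $2,995.61 + $4,292.21 = $7,287.82
Ending inventory (cost pool remaining) = $4,716.98

Ending inventory = $4,716.98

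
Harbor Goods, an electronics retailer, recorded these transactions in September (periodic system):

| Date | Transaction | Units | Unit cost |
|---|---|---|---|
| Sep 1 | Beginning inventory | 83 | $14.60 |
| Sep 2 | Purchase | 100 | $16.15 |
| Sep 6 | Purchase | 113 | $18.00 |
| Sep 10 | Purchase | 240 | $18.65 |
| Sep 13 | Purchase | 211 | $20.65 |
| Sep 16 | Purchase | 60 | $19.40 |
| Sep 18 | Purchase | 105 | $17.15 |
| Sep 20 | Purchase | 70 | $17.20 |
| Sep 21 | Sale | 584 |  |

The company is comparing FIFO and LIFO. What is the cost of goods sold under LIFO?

COGS = $11,099.60

FIFO COGS: 83 @ $14.60 + 100 @ $16.15 + 113 @ $18.00 + 240 @ $18.65 + 48 @ $20.65 = $10,328.00
LIFO COGS: 70 @ $17.20 + 105 @ $17.15 + 60 @ $19.40 + 211 @ $20.65 + 138 @ $18.65 = $11,099.60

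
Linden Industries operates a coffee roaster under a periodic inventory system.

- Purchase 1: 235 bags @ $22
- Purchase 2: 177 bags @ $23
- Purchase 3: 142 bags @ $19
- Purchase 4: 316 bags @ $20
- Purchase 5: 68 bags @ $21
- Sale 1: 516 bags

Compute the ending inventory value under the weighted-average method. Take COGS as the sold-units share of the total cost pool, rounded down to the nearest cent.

Ending inventory = $8,857.06

Sale 1, sell 516: 516/938 × $19,687.00 → $10,829.94
Ending inventory (cost pool remaining) = $8,857.06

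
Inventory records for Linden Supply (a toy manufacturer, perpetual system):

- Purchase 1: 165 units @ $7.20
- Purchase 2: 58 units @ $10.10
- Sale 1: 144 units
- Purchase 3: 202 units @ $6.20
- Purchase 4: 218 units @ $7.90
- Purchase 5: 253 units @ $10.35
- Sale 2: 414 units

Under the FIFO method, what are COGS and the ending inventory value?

Sale 1 (144) [FIFO — oldest first]: 144 @ $7.20 = $1,036.80
Sale 2 (414) [FIFO — oldest first]: 21 @ $7.20 + 58 @ $10.10 + 202 @ $6.20 + 133 @ $7.90 = $3,040.10
Total COGS = $1,036.80 + $3,040.10 = $4,076.90
Ending inventory: 85 @ $7.90 + 253 @ $10.35 = $3,290.05

COGS = $4,076.90; ending inventory = $3,290.05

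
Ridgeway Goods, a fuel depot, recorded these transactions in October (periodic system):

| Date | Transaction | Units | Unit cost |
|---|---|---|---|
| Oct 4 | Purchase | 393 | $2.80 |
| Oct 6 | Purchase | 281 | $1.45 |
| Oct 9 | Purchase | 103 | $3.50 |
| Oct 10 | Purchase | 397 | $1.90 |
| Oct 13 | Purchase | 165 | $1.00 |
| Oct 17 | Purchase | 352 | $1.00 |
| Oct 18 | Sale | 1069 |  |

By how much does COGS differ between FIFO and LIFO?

$715.95

FIFO COGS: 393 @ $2.80 + 281 @ $1.45 + 103 @ $3.50 + 292 @ $1.90 = $2,423.15
LIFO COGS: 352 @ $1.00 + 165 @ $1.00 + 397 @ $1.90 + 103 @ $3.50 + 52 @ $1.45 = $1,707.20
Difference = |$2,423.15 − $1,707.20| = $715.95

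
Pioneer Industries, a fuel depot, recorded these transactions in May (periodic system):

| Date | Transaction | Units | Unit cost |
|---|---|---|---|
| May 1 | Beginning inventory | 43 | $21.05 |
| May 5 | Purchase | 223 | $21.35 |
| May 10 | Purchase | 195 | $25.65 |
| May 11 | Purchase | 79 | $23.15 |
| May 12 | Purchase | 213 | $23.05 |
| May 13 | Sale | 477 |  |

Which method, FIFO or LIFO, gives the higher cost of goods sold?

LIFO

FIFO COGS: 43 @ $21.05 + 223 @ $21.35 + 195 @ $25.65 + 16 @ $23.15 = $11,038.35
LIFO COGS: 213 @ $23.05 + 79 @ $23.15 + 185 @ $25.65 = $11,483.75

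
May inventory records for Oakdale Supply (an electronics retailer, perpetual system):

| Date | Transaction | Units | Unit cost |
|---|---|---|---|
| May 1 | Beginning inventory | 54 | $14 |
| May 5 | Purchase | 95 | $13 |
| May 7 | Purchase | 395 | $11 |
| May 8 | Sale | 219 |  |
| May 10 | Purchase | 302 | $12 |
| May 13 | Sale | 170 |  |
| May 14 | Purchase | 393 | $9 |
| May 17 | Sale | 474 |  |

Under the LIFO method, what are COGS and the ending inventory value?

COGS = $8,958; ending inventory = $4,539

May 8, 219 sold [LIFO — newest first]: 219 @ $11 = $2,409
May 13, 170 sold [LIFO — newest first]: 170 @ $12 = $2,040
May 17, 474 sold [LIFO — newest first]: 393 @ $9 + 81 @ $12 = $4,509
Total COGS = $2,409 + $2,040 + $4,509 = $8,958
Ending inventory: 54 @ $14 + 95 @ $13 + 176 @ $11 + 51 @ $12 = $4,539
Check: goods available $13,497 = COGS $8,958 + ending $4,539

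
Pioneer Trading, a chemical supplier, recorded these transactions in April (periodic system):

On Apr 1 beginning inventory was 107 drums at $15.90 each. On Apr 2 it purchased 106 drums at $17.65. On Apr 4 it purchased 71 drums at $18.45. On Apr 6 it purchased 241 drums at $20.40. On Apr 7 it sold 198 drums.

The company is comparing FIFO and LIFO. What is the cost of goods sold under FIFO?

FIFO COGS: 107 @ $15.90 + 91 @ $17.65 = $3,307.45
LIFO COGS: 198 @ $20.40 = $4,039.20

COGS = $3,307.45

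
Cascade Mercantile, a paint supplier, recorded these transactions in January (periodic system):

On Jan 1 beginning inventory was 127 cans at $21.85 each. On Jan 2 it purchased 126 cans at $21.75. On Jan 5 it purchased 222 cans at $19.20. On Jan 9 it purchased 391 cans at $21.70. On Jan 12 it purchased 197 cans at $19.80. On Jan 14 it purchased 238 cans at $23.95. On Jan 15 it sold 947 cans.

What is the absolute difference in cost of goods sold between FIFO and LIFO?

FIFO COGS: 127 @ $21.85 + 126 @ $21.75 + 222 @ $19.20 + 391 @ $21.70 + 81 @ $19.80 = $19,866.35
LIFO COGS: 238 @ $23.95 + 197 @ $19.80 + 391 @ $21.70 + 121 @ $19.20 = $20,408.60
Difference = |$19,866.35 − $20,408.60| = $542.25

$542.25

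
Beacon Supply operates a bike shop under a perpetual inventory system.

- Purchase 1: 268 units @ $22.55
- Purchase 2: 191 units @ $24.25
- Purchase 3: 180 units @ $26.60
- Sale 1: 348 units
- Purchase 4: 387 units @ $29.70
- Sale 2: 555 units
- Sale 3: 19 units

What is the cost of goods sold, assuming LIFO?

COGS = $24,611.85

Sale 1 (348) [LIFO — newest first]: 180 @ $26.60 + 168 @ $24.25 = $8,862.00
Sale 2 (555) [LIFO — newest first]: 387 @ $29.70 + 23 @ $24.25 + 145 @ $22.55 = $15,321.40
Sale 3 (19) [LIFO — newest first]: 19 @ $22.55 = $428.45
Total COGS = $8,862.00 + $15,321.40 + $428.45 = $24,611.85
Ending inventory: 104 @ $22.55 = $2,345.20
Check: goods available $26,957.05 = COGS $24,611.85 + ending $2,345.20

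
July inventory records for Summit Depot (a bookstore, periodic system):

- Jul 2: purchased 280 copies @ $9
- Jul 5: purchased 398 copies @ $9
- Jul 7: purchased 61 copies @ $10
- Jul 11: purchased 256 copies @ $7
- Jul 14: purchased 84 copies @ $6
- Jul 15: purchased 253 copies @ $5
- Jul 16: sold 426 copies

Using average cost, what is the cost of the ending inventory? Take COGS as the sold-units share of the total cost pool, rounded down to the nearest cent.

Ending inventory = $6,987.50

Jul 16, sell 426: 426/1332 × $10,273.00 → $3,285.50
Ending inventory (cost pool remaining) = $6,987.50
Check: goods available $10,273.00 = COGS $3,285.50 + ending $6,987.50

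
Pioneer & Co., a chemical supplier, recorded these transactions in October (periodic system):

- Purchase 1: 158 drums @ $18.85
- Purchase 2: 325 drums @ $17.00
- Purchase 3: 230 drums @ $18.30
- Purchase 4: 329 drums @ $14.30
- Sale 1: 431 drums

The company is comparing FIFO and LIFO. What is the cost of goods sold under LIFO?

COGS = $6,571.30

FIFO COGS: 158 @ $18.85 + 273 @ $17.00 = $7,619.30
LIFO COGS: 329 @ $14.30 + 102 @ $18.30 = $6,571.30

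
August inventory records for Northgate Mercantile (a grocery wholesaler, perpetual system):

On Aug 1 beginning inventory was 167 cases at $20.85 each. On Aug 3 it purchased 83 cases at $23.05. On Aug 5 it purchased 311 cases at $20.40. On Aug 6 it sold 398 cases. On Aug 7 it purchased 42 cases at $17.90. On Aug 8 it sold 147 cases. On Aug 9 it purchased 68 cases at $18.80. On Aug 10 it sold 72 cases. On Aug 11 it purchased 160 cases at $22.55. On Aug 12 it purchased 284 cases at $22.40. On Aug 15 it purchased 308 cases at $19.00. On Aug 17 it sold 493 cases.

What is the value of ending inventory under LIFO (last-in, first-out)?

Aug 6, 398 sold [LIFO — newest first]: 311 @ $20.40 + 83 @ $23.05 + 4 @ $20.85 = $8,340.95
Aug 8, 147 sold [LIFO — newest first]: 42 @ $17.90 + 105 @ $20.85 = $2,941.05
Aug 10, 72 sold [LIFO — newest first]: 68 @ $18.80 + 4 @ $20.85 = $1,361.80
Aug 17, 493 sold [LIFO — newest first]: 308 @ $19.00 + 185 @ $22.40 = $9,996.00
Total COGS = $8,340.95 + $2,941.05 + $1,361.80 + $9,996.00 = $22,639.80
Ending inventory: 54 @ $20.85 + 160 @ $22.55 + 99 @ $22.40 = $6,951.50

Ending inventory = $6,951.50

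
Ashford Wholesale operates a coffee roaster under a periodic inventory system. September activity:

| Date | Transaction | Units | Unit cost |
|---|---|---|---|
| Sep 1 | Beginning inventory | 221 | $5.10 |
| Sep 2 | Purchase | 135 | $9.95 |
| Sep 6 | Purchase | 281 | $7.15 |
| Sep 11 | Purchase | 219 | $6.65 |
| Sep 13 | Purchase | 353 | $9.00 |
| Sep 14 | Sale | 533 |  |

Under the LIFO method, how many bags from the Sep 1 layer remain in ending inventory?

221

Sep 14, 533 sold [LIFO — newest first]: 353 @ $9.00 + 180 @ $6.65 = $4,374.00
Ending inventory: 221 @ $5.10 + 135 @ $9.95 + 281 @ $7.15 + 39 @ $6.65 = $4,738.85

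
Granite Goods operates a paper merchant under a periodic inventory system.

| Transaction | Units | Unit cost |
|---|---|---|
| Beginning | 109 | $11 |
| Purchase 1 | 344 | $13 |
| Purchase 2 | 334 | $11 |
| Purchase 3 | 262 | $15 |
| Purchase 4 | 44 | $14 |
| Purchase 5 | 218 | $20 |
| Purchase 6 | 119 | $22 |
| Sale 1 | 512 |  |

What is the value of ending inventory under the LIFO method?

Ending inventory = $11,310

Sale 1 (512) [LIFO — newest first]: 119 @ $22 + 218 @ $20 + 44 @ $14 + 131 @ $15 = $9,559
Ending inventory: 109 @ $11 + 344 @ $13 + 334 @ $11 + 131 @ $15 = $11,310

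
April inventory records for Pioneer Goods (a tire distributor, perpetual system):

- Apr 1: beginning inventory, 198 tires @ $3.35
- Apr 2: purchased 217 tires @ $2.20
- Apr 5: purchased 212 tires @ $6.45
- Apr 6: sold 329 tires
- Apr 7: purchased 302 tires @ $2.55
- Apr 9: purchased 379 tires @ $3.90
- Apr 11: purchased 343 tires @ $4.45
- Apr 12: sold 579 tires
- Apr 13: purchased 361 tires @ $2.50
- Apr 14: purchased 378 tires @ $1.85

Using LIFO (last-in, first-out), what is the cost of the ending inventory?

Apr 6, 329 sold [LIFO — newest first]: 212 @ $6.45 + 117 @ $2.20 = $1,624.80
Apr 12, 579 sold [LIFO — newest first]: 343 @ $4.45 + 236 @ $3.90 = $2,446.75
Total COGS = $1,624.80 + $2,446.75 = $4,071.55
Ending inventory: 198 @ $3.35 + 100 @ $2.20 + 302 @ $2.55 + 143 @ $3.90 + 361 @ $2.50 + 378 @ $1.85 = $3,812.90
Check: goods available $7,884.45 = COGS $4,071.55 + ending $3,812.90

Ending inventory = $3,812.90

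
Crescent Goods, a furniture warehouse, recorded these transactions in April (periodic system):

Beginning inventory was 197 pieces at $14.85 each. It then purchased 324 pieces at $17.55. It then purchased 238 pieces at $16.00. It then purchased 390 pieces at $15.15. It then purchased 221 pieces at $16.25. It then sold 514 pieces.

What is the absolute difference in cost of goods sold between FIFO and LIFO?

$458.60

FIFO COGS: 197 @ $14.85 + 317 @ $17.55 = $8,488.80
LIFO COGS: 221 @ $16.25 + 293 @ $15.15 = $8,030.20
Difference = |$8,488.80 − $8,030.20| = $458.60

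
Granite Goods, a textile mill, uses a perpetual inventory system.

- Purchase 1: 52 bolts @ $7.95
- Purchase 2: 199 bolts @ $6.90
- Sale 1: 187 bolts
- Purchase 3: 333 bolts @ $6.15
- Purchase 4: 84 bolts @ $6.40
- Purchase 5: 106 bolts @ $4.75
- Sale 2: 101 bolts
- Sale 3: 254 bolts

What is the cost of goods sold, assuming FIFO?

Sale 1 (187) [FIFO — oldest first]: 52 @ $7.95 + 135 @ $6.90 = $1,344.90
Sale 2 (101) [FIFO — oldest first]: 64 @ $6.90 + 37 @ $6.15 = $669.15
Sale 3 (254) [FIFO — oldest first]: 254 @ $6.15 = $1,562.10
Total COGS = $1,344.90 + $669.15 + $1,562.10 = $3,576.15
Ending inventory: 42 @ $6.15 + 84 @ $6.40 + 106 @ $4.75 = $1,299.40

COGS = $3,576.15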